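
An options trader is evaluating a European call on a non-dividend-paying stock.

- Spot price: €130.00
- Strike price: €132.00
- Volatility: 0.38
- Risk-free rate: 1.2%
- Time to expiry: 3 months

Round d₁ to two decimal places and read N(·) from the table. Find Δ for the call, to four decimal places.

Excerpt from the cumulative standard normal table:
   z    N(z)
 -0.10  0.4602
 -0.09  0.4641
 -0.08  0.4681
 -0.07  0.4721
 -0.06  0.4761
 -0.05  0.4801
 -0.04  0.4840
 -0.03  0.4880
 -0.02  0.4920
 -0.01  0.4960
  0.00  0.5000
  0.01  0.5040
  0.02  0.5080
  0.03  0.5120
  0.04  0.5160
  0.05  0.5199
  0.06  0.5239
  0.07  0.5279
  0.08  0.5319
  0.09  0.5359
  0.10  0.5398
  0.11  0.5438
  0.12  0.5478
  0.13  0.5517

T = 0.25;  σ√T = 0.1900
ln(S/K) + (r + σ²/2)T = ln(130/132) + (0.012 + 0.38²/2)·0.25 = -0.0153 + 0.0210 = 0.0058
d₁ = 0.0058 / 0.1900 = 0.0304 which rounds to 0.03
N(d₁) = N(0.03) = 0.5120
Δ_call = N(d₁) = 0.5120

0.5120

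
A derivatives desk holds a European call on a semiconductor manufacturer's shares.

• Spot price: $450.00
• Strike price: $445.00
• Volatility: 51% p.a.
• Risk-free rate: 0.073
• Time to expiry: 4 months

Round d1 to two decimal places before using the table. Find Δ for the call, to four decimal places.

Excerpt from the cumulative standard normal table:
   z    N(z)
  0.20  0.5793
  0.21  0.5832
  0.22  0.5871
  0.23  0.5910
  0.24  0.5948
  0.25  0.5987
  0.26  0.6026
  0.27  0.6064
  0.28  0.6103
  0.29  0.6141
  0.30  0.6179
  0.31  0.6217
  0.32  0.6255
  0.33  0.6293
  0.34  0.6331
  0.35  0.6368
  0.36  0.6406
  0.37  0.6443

σ√T = 0.51·√0.3333 = 0.2944
ln(S/K) + (r + σ²/2)T = ln(450/445) + (0.073 + 0.51²/2)·0.3333 = 0.0112 + 0.0677 = 0.0789
d₁ = 0.0789 / 0.2944 = 0.2678 which rounds to 0.27
N(d₁) = N(0.27) = 0.6064
Δ_call = N(d₁) = 0.6064

0.6064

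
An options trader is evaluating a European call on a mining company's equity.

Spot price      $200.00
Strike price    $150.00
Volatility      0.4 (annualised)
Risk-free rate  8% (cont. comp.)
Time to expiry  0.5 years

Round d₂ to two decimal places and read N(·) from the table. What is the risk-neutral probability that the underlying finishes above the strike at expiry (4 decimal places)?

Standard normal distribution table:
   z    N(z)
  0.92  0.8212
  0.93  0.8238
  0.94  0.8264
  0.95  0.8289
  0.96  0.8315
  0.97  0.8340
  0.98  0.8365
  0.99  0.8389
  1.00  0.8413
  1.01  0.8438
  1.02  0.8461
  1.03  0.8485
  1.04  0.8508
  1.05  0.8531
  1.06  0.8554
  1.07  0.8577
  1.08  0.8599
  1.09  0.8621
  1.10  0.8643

0.8461

σ√T = 0.4·√0.5 = 0.2828
d₁ = [ln(200/150) + (0.08 + 0.4²/2)·0.5] / 0.2828 = [0.2877 + 0.0800] / 0.2828 = 1.3000 ≈ 1.30
d₂ = d₁ − σ√T = 1.3000 − 0.2828 = 1.0171 ≈ 1.02
Pr(exercise) under Q = N(d₂) = 0.8461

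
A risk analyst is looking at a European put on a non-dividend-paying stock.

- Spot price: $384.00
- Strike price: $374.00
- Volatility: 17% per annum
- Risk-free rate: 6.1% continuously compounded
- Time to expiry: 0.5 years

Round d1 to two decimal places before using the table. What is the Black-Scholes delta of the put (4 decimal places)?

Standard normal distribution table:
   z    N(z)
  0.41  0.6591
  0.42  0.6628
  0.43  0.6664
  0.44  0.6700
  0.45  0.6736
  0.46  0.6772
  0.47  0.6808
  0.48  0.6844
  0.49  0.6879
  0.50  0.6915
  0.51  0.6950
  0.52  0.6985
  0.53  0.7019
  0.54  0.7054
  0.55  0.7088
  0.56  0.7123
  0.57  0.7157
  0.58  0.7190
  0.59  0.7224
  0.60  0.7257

σ√T = 0.17·√0.5 = 0.1202
ln(S/K) + (r + σ²/2)T = ln(384/374) + (0.061 + 0.17²/2)·0.5 = 0.0264 + 0.0377 = 0.0641
d₁ = 0.0641 / 0.1202 = 0.5333 → 0.53
N(d₁) = N(0.53) = 0.7019
Δ_put = N(d₁) − 1 = 0.7019 − 1 = -0.2981

-0.2981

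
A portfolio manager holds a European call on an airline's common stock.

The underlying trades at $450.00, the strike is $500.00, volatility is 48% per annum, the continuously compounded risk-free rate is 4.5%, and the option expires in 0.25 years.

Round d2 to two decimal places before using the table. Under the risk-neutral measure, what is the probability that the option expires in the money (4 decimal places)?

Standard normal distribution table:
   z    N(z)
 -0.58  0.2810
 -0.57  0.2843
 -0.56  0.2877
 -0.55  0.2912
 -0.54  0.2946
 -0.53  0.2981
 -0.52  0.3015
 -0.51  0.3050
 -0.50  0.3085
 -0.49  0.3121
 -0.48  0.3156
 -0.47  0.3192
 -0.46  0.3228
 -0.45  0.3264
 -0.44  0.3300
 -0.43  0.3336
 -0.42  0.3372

T = 0.25;  σ√T = 0.2400
d₁ = [ln(450/500) + (0.045 + 0.48²/2)·0.25] / 0.2400 = [-0.1054 + 0.0401] / 0.2400 = -0.2721 ⇒ -0.27
d₂ = d₁ − σ√T = -0.2721 − 0.2400 = -0.5121 ⇒ -0.51
Pr(exercise) under Q = N(d₂) = 0.3050

0.3050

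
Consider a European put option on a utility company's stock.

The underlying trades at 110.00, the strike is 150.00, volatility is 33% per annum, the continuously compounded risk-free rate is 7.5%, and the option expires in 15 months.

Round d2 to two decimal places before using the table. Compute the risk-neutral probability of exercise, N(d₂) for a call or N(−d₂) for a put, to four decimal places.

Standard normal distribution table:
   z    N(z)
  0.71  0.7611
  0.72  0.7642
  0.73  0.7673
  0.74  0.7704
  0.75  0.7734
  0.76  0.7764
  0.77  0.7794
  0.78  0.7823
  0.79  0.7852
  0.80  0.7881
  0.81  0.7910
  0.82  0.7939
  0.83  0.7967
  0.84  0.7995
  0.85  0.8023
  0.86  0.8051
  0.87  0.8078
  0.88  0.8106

σ√T = 0.33·√1.25 = 0.3690
d₁ = [ln(110/150) + (0.075 + 0.33²/2)·1.25] / 0.3690 = [-0.3102 + 0.1618] / 0.3690 = -0.4021 ≈ -0.40
d₂ = d₁ − σ√T = -0.4021 − 0.3690 = -0.7710 ≈ -0.77
Pr(exercise) under Q = N(−d₂) = N(0.77) = 0.7794

0.7794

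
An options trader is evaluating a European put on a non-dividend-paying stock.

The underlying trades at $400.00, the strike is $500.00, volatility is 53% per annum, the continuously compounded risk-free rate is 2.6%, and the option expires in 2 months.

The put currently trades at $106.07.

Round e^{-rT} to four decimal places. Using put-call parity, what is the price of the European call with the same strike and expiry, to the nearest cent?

$8.22

exp(−rT) = exp(−0.026·0.1667) = 0.9957
Put-call parity: C − P = S − K·e^(−rT) = 400 − 500·0.9957 = 400 − 497.8500 = -97.8500
C = P + (C − P) = 106.07 + (-97.8500) = 8.2200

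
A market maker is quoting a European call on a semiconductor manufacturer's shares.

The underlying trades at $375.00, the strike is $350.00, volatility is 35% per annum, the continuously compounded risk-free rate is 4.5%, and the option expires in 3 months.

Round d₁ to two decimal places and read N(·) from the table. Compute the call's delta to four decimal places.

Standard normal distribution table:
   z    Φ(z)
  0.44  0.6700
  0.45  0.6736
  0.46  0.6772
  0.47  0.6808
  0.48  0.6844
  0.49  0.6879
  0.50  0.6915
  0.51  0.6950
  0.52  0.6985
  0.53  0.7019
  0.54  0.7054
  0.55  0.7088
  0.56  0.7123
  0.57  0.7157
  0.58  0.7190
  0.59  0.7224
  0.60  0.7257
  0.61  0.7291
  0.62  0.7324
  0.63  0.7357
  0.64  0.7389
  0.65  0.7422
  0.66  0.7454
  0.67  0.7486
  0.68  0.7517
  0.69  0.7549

0.7088

σ√T = 0.35·√0.25 = 0.1750
d₁ = [ln(375/350) + (0.045 + ½·0.35²)·0.25] / (σ√T) = (0.0690 + 0.0266) / 0.1750 = 0.5460 ⇒ 0.55
N(d₁) = N(0.55) = 0.7088
Δ_call = N(d₁) = 0.7088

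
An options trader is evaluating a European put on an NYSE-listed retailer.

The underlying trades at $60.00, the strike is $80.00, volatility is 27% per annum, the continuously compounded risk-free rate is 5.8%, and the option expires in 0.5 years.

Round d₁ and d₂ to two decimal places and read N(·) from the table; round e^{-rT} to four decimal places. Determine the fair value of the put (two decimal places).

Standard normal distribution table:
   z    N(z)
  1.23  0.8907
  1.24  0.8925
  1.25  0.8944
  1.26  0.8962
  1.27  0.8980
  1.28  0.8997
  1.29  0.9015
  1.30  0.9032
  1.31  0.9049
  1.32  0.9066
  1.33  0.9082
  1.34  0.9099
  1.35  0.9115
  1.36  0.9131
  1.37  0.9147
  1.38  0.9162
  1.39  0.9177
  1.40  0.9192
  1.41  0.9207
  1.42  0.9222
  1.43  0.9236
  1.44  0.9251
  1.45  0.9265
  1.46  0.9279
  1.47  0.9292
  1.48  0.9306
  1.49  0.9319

σ√T = 0.27 × 0.7071 = 0.1909
ln(S/K) + (r + σ²/2)T = ln(60/80) + (0.058 + 0.27²/2)·0.5 = -0.2877 + 0.0472 = -0.2405
d₁ = -0.2405 / 0.1909 = -1.2595 → -1.26
d₂ = d₁ − σ√T = -1.2595 − 0.1909 = -1.4504 → -1.45
e^(−rT) = e^(−0.058·0.5) = 0.9714
N(−d₂) = N(1.45) = 0.9265;  N(−d₁) = N(1.26) = 0.8962
P = 80·0.9714·0.9265 − 60·0.8962 = 72.0002 − 53.7720 = 18.2282

$18.23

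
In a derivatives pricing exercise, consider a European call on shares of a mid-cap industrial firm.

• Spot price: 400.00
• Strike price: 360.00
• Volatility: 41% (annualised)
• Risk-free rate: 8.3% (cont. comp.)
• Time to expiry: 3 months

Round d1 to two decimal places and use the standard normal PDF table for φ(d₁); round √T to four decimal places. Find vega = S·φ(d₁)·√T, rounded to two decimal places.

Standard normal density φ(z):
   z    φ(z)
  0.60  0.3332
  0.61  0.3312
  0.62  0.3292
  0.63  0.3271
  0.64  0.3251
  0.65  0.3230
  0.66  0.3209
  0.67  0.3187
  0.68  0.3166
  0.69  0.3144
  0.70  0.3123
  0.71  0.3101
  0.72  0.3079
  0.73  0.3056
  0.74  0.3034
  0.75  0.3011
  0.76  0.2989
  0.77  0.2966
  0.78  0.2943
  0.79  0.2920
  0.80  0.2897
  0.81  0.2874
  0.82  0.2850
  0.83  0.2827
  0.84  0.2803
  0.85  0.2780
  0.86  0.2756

61.58

σ√T = 0.41·√0.25 = 0.2050
d₁ = [ln(400/360) + (0.083 + 0.41²/2)·0.25] / 0.2050 = [0.1054 + 0.0418] / 0.2050 = 0.7177 → 0.72
√T = √0.25 = 0.5000
φ(d₁) = φ(0.72) = 0.3079
vega = S·φ(d₁)·√T = 400·0.3079·0.5000 = 61.5800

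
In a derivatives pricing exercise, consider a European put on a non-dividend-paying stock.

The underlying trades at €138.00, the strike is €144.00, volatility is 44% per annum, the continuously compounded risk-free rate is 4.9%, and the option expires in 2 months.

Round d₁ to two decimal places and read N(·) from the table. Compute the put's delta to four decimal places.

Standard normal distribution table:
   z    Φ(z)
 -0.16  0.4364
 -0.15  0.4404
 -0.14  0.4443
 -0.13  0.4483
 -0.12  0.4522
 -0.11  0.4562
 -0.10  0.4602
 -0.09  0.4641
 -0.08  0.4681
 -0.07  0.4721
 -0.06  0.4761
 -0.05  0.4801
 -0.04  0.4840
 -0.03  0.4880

-0.5398

σ√T = 0.44·√0.1667 = 0.1796
d₁ = [ln(138/144) + (0.049 + 0.44²/2)·0.1667] / 0.1796 = [-0.0426 + 0.0243] / 0.1796 = -0.1017 ⇒ -0.10
N(d₁) = N(-0.10) = 0.4602
Δ_put = N(d₁) − 1 = 0.4602 − 1 = -0.5398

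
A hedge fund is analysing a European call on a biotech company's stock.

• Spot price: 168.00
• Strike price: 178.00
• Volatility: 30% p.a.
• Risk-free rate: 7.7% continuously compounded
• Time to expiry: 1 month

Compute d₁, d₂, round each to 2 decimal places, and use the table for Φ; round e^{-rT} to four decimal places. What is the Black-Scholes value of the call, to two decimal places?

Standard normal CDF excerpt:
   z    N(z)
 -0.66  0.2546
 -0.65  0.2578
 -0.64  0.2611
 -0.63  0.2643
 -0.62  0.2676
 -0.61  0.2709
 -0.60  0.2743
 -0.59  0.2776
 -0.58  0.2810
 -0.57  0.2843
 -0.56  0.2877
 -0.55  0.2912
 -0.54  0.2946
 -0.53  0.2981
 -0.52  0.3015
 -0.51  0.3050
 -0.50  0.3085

σ√T = 0.3·√0.08333 = 0.0866
d₁ = [ln(168/178) + (0.077 + 0.3²/2)·0.08333] / 0.0866 = [-0.0578 + 0.0102] / 0.0866 = -0.5502 which rounds to -0.55
d₂ = d₁ − σ√T = -0.5502 − 0.0866 = -0.6369 which rounds to -0.64
e^(−rT) = e^(−0.077·0.08333) = 0.9936
N(d₁) = N(-0.55) = 0.2912;  N(d₂) = N(-0.64) = 0.2611
C = 168·0.2912 − 178·0.9936·0.2611 = 48.9216 − 46.1784 = 2.7432

2.74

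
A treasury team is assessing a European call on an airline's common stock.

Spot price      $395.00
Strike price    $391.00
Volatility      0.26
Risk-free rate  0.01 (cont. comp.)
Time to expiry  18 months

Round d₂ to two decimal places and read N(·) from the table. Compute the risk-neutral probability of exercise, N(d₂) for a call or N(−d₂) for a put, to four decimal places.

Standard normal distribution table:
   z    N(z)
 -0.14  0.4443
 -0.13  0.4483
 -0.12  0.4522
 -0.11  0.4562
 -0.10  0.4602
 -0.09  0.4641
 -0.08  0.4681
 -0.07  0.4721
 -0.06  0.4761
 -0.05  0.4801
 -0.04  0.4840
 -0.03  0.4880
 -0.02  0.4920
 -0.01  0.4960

σ√T = 0.26 × 1.2247 = 0.3184
d₁ = [ln(395/391) + (0.01 + 0.26²/2)·1.5] / 0.3184 = [0.0102 + 0.0657] / 0.3184 = 0.2383 ≈ 0.24
d₂ = d₁ − σ√T = 0.2383 − 0.3184 = -0.0801 ≈ -0.08
Risk-neutral Pr[S_T > K] = N(d₂) = N(-0.08) = 0.4681

0.4681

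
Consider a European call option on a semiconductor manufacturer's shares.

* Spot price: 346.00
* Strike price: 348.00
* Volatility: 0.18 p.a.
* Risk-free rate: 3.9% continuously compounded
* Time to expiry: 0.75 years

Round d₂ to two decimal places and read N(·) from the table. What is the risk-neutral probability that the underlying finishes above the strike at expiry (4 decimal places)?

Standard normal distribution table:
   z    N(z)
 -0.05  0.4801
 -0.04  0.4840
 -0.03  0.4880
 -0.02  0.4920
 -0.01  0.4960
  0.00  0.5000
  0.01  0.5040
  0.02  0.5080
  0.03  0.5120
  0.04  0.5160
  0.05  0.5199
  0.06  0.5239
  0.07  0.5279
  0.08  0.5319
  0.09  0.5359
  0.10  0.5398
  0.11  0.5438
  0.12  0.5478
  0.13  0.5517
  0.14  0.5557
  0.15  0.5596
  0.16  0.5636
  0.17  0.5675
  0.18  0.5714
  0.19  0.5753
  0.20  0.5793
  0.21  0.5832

0.5279

σ√T = 0.18 × 0.8660 = 0.1559
ln(S/K) + (r + σ²/2)T = ln(346/348) + (0.039 + 0.18²/2)·0.75 = -0.0058 + 0.0414 = 0.0356
d₁ = 0.0356 / 0.1559 = 0.2286 ≈ 0.23
d₂ = d₁ − σ√T = 0.2286 − 0.1559 = 0.0727 ≈ 0.07
Pr(exercise) under Q = N(d₂) = 0.5279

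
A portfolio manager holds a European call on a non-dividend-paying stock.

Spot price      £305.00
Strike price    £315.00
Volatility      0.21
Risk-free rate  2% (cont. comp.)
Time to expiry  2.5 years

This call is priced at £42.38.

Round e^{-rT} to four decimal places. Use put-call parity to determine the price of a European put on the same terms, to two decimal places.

£37.01

exp(−rT) = exp(−0.02·2.5) = 0.9512
Put-call parity: C − P = S − K·e^(−rT) = 305 − 315·0.9512 = 305 − 299.6280 = 5.3720
P = C − (C − P) = 42.38 − (5.3720) = 37.0080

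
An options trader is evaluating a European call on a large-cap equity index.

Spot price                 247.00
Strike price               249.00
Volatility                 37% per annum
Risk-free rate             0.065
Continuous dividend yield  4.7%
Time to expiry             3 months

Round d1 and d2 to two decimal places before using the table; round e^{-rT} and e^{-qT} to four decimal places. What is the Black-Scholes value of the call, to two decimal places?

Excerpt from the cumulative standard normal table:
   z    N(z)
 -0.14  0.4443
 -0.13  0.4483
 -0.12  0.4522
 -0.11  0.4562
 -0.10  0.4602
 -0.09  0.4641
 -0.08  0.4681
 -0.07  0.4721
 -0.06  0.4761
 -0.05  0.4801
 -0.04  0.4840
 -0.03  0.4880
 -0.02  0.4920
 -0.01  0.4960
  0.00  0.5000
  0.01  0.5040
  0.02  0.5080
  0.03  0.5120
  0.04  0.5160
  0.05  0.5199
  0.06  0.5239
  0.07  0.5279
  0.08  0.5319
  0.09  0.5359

σ√T = 0.37·√0.25 = 0.1850
d₁ = [ln(247/249) + (0.065 − 0.047 + ½·0.37²)·0.25] / (σ√T) = (-0.0081 + 0.0216) / 0.1850 = 0.0732 which rounds to 0.07
d₂ = 0.0732 − 0.1850 = -0.1118 which rounds to -0.11
exp(−qT) = exp(−0.047·0.25) = 0.9883;  exp(−rT) = exp(−0.065·0.25) = 0.9839
N(d₁) = N(0.07) = 0.5279;  N(d₂) = N(-0.11) = 0.4562
C = 247·0.9883·0.5279 − 249·0.9839·0.4562 = 128.8657 − 111.7649 = 17.1008

17.10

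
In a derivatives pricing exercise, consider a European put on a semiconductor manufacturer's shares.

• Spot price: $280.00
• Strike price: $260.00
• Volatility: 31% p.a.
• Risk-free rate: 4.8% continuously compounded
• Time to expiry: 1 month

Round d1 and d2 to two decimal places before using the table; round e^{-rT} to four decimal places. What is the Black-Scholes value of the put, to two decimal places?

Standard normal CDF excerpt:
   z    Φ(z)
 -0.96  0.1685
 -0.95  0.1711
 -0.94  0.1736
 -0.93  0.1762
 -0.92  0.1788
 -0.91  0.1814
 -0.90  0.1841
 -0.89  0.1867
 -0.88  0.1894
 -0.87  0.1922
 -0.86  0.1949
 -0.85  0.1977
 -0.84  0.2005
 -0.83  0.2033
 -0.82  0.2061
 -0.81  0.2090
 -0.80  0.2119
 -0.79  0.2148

$2.58

σ√T = 0.31 × 0.2887 = 0.0895
ln(S/K) + (r + σ²/2)T = ln(280/260) + (0.048 + 0.31²/2)·0.08333 = 0.0741 + 0.0080 = 0.0821
d₁ = 0.0821 / 0.0895 = 0.9176 which rounds to 0.92
d₂ = d₁ − σ√T = 0.9176 − 0.0895 = 0.8281 which rounds to 0.83
exp(−rT) = exp(−0.048·0.08333) = 0.9960
N(−d₂) = N(-0.83) = 0.2033;  N(−d₁) = N(-0.92) = 0.1788
P = 260·0.9960·0.2033 − 280·0.1788 = 52.6466 − 50.0640 = 2.5826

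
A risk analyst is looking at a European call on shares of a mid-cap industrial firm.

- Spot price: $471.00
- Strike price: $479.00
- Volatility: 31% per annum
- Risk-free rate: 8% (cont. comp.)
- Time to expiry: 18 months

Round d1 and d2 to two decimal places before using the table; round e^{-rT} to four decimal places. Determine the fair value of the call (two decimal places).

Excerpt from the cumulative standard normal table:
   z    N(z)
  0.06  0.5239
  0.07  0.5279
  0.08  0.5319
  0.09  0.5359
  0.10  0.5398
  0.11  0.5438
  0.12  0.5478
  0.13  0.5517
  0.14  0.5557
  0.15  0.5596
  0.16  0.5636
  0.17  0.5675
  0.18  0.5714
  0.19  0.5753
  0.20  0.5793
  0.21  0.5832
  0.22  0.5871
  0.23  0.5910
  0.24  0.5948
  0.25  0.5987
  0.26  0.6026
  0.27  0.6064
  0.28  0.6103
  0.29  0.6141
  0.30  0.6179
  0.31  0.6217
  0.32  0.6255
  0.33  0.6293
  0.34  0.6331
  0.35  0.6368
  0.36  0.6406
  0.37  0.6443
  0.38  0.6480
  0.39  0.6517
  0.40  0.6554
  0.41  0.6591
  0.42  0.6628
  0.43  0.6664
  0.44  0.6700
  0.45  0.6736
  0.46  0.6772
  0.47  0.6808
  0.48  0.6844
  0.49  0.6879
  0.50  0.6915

σ√T = 0.31 × 1.2247 = 0.3797
d₁ = [ln(471/479) + (0.08 + 0.31²/2)·1.5] / 0.3797 = [-0.0168 + 0.1921] / 0.3797 = 0.4615 → 0.46
d₂ = d₁ − σ√T = 0.4615 − 0.3797 = 0.0819 → 0.08
e^(−rT) = e^(−0.08·1.5) = 0.8869
N(d₁) = N(0.46) = 0.6772;  N(d₂) = N(0.08) = 0.5319
C = 471·0.6772 − 479·0.8869·0.5319 = 318.9612 − 225.9645 = 92.9967

$93.00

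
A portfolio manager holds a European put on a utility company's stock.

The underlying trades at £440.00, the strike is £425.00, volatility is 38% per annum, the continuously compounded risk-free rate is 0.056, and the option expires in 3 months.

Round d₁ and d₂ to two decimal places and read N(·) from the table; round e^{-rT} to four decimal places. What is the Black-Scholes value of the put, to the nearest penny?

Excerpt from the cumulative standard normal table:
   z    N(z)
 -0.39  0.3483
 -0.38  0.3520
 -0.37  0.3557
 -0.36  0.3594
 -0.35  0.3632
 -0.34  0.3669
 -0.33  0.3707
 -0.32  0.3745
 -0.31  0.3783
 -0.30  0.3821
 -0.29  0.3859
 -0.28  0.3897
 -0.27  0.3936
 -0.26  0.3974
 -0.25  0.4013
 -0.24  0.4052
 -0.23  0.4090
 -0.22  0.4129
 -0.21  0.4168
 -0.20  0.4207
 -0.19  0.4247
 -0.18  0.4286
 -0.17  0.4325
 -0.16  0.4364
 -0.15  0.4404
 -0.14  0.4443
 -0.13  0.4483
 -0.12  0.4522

£23.08

σ√T = 0.38·√0.25 = 0.1900
d₁ = [ln(440/425) + (0.056 + 0.38²/2)·0.25] / 0.1900 = [0.0347 + 0.0321] / 0.1900 = 0.3512 ≈ 0.35
d₂ = d₁ − σ√T = 0.3512 − 0.1900 = 0.1612 ≈ 0.16
exp(−rT) = exp(−0.056·0.25) = 0.9861
N(−d₂) = N(-0.16) = 0.4364;  N(−d₁) = N(-0.35) = 0.3632
P = 425·0.9861·0.4364 − 440·0.3632 = 182.8920 − 159.8080 = 23.0840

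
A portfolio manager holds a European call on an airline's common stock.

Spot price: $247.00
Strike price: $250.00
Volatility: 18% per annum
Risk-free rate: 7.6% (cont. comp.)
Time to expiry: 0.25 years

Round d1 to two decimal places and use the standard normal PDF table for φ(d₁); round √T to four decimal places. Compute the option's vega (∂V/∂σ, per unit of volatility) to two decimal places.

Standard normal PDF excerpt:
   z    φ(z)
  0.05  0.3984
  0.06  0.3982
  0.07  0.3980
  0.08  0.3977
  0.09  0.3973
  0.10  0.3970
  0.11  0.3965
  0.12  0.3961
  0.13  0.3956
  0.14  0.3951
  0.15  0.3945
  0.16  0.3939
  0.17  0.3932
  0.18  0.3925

48.92

T = 0.25;  σ√T = 0.0900
d₁ = [ln(247/250) + (0.076 + 0.18²/2)·0.25] / 0.0900 = [-0.0121 + 0.0231] / 0.0900 = 0.1220 ⇒ 0.12
√T = √0.25 = 0.5000
φ(d₁) = φ(0.12) = 0.3961
vega = S·φ(d₁)·√T = 247·0.3961·0.5000 = 48.9184
(Call and put vega coincide under Black-Scholes.)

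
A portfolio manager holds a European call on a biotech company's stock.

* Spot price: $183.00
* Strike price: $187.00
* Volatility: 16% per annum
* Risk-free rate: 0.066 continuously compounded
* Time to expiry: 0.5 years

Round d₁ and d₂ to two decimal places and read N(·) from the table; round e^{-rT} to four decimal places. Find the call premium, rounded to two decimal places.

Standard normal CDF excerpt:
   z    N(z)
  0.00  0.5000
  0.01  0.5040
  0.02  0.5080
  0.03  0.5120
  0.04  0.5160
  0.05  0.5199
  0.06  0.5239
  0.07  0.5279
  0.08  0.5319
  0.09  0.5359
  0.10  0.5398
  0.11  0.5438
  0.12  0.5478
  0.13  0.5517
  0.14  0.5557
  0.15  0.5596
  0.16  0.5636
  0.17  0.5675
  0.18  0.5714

σ√T = 0.16 × 0.7071 = 0.1131
ln(S/K) + (r + σ²/2)T = ln(183/187) + (0.066 + 0.16²/2)·0.5 = -0.0216 + 0.0394 = 0.0178
d₁ = 0.0178 / 0.1131 = 0.1571 ⇒ 0.16
d₂ = d₁ − σ√T = 0.1571 − 0.1131 = 0.0440 ⇒ 0.04
exp(−rT) = exp(−0.066·0.5) = 0.9675
N(d₁) = N(0.16) = 0.5636;  N(d₂) = N(0.04) = 0.5160
C = 183·0.5636 − 187·0.9675·0.5160 = 103.1388 − 93.3560 = 9.7828

$9.78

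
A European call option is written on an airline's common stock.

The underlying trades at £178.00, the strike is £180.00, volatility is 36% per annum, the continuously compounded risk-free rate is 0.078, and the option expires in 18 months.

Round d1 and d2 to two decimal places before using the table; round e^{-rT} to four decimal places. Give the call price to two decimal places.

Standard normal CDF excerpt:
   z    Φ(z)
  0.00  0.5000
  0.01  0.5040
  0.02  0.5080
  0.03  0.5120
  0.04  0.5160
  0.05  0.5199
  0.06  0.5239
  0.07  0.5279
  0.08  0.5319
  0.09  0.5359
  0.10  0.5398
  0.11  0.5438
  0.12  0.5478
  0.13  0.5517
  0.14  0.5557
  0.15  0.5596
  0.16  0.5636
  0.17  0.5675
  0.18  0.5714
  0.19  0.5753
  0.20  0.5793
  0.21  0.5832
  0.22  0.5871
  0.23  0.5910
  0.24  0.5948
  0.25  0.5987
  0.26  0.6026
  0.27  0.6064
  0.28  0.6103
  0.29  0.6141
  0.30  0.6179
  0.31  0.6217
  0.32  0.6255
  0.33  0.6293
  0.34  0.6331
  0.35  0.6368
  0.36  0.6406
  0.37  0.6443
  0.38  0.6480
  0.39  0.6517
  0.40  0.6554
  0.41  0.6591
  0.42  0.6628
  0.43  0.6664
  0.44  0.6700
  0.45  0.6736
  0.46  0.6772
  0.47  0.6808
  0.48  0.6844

T = 1.5;  σ√T = 0.4409
d₁ = [ln(178/180) + (0.078 + ½·0.36²)·1.5] / (σ√T) = (-0.0112 + 0.2142) / 0.4409 = 0.4605 ≈ 0.46
d₂ = 0.4605 − 0.4409 = 0.0196 ≈ 0.02
e^(−rT) = e^(−0.078·1.5) = 0.8896
N(d₁) = N(0.46) = 0.6772;  N(d₂) = N(0.02) = 0.5080
C = 178·0.6772 − 180·0.8896·0.5080 = 120.5416 − 81.3450 = 39.1966

£39.20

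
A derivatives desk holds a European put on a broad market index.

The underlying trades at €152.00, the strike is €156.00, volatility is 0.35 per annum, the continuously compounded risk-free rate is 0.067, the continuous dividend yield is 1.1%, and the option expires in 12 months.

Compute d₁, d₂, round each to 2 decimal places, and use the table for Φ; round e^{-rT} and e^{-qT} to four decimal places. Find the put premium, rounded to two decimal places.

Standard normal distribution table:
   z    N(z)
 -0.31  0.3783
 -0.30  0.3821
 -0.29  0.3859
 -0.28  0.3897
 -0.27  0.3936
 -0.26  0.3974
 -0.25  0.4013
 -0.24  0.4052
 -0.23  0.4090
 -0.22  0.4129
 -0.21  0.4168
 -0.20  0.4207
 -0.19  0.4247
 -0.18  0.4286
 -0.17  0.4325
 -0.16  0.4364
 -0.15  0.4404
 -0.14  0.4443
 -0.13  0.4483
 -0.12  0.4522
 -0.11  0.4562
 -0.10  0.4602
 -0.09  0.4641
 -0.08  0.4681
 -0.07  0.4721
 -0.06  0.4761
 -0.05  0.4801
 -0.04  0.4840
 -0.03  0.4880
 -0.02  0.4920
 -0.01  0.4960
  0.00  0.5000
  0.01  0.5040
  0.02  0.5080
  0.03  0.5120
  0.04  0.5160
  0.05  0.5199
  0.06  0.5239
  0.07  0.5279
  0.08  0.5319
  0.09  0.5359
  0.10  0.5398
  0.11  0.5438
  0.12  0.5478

€18.44

T = 1;  σ√T = 0.3500
d₁ = [ln(152/156) + (0.067 − 0.011 + 0.35²/2)·1] / 0.3500 = [-0.0260 + 0.1172] / 0.3500 = 0.2608 → 0.26
d₂ = d₁ − σ√T = 0.2608 − 0.3500 = -0.0892 → -0.09
e^(−qT) = e^(−0.011·1) = 0.9891;  e^(−rT) = e^(−0.067·1) = 0.9352
N(−d₂) = N(0.09) = 0.5359;  N(−d₁) = N(-0.26) = 0.3974
P = 156·0.9352·0.5359 − 152·0.9891·0.3974 = 78.1831 − 59.7464 = 18.4367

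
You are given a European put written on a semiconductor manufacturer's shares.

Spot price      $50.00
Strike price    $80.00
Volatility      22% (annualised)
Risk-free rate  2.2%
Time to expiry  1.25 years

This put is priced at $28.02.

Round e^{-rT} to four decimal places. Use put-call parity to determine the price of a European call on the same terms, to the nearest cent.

$0.19

exp(−rT) = exp(−0.022·1.25) = 0.9729
Put-call parity: C − P = S − K·e^(−rT) = 50 − 80·0.9729 = 50 − 77.8320 = -27.8320
C = P + (C − P) = 28.02 + (-27.8320) = 0.1880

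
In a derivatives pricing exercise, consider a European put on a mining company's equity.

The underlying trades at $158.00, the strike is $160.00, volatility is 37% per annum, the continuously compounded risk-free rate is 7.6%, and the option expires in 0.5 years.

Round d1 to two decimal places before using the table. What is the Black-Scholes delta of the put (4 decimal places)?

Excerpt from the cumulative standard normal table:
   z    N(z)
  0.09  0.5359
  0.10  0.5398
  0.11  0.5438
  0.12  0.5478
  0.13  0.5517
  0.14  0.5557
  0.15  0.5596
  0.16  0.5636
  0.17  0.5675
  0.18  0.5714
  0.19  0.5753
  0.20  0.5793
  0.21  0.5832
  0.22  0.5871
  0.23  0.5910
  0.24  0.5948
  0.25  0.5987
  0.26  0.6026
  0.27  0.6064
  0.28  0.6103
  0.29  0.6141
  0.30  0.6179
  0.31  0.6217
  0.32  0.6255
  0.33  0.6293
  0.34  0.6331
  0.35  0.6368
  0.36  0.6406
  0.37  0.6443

-0.4090

T = 0.5;  σ√T = 0.2616
d₁ = [ln(158/160) + (0.076 + ½·0.37²)·0.5] / (σ√T) = (-0.0126 + 0.0722) / 0.2616 = 0.2280 ⇒ 0.23
N(d₁) = N(0.23) = 0.5910
Δ_put = N(d₁) − 1 = 0.5910 − 1 = -0.4090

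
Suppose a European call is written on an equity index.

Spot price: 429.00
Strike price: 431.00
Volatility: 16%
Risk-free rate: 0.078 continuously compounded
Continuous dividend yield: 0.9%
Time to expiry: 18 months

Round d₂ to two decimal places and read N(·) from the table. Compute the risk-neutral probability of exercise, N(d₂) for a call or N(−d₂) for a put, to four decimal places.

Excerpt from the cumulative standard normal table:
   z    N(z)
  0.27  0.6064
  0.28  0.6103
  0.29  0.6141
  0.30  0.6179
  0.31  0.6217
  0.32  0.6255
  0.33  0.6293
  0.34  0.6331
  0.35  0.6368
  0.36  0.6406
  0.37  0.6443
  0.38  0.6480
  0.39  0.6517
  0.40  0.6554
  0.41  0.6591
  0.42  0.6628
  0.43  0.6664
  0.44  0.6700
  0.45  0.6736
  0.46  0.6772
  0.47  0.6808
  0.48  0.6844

0.6591

σ√T = 0.16·√1.5 = 0.1960
d₁ = [ln(429/431) + (0.078 − 0.009 + ½·0.16²)·1.5] / (σ√T) = (-0.0047 + 0.1227) / 0.1960 = 0.6024 ⇒ 0.60
d₂ = 0.6024 − 0.1960 = 0.4065 ⇒ 0.41
Pr(exercise) under Q = N(d₂) = 0.6591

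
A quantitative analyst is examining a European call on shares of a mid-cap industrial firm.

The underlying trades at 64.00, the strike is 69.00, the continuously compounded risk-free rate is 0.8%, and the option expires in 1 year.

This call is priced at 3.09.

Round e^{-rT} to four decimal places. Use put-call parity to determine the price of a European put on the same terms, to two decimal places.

7.54

e^(−rT) = e^(−0.008·1) = 0.9920
Put-call parity: C − P = S − K·e^(−rT) = 64 − 69·0.9920 = 64 − 68.4480 = -4.4480
P = C − (C − P) = 3.09 − (-4.4480) = 7.5380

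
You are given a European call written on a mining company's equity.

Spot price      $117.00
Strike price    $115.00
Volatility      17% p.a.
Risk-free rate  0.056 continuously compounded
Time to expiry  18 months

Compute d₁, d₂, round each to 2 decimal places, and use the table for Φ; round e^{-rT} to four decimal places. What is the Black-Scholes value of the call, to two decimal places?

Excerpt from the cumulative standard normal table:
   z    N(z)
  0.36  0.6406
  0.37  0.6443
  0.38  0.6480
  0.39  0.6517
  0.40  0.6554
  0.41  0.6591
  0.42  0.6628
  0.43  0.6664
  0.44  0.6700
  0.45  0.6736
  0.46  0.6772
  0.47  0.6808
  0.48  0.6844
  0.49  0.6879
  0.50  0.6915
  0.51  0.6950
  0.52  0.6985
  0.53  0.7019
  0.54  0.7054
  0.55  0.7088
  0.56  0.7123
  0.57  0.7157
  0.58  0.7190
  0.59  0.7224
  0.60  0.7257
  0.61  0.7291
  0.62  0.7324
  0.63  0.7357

$16.01

T = 1.5;  σ√T = 0.2082
d₁ = [ln(117/115) + (0.056 + ½·0.17²)·1.5] / (σ√T) = (0.0172 + 0.1057) / 0.2082 = 0.5904 ⇒ 0.59
d₂ = 0.5904 − 0.2082 = 0.3822 ⇒ 0.38
exp(−rT) = exp(−0.056·1.5) = 0.9194
N(d₁) = N(0.59) = 0.7224;  N(d₂) = N(0.38) = 0.6480
C = 117·0.7224 − 115·0.9194·0.6480 = 84.5208 − 68.5137 = 16.0071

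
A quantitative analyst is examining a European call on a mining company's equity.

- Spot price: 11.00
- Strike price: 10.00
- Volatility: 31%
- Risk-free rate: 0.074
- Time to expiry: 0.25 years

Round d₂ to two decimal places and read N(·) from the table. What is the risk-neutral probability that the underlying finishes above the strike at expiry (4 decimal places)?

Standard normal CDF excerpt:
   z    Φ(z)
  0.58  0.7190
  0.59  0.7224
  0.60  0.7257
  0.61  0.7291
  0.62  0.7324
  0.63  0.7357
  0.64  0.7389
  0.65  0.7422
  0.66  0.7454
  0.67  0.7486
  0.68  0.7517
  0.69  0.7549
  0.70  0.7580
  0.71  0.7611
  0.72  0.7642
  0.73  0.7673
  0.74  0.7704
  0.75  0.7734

σ√T = 0.31 × 0.5000 = 0.1550
d₁ = [ln(11/10) + (0.074 + 0.31²/2)·0.25] / 0.1550 = [0.0953 + 0.0305] / 0.1550 = 0.8118 which rounds to 0.81
d₂ = d₁ − σ√T = 0.8118 − 0.1550 = 0.6568 which rounds to 0.66
Pr(exercise) under Q = N(d₂) = 0.7454

0.7454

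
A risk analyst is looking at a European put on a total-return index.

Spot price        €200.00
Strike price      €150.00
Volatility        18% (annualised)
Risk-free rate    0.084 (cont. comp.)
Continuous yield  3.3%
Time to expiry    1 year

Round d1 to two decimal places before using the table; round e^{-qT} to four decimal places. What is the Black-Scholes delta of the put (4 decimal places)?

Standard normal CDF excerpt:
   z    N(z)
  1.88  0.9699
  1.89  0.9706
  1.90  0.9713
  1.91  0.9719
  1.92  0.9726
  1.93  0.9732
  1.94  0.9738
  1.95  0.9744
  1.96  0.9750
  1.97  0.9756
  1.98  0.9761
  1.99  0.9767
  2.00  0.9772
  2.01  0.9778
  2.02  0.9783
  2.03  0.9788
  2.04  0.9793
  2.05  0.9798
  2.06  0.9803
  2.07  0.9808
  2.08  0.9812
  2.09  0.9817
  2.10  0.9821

-0.0236

T = 1;  σ√T = 0.1800
ln(S/K) + (r − q + σ²/2)T = ln(200/150) + (0.084 − 0.033 + 0.18²/2)·1 = 0.2877 + 0.0672 = 0.3549
d₁ = 0.3549 / 0.1800 = 1.9716 → 1.97
N(d₁) = N(1.97) = 0.9756
Δ_put = e^(−qT)·(N(d₁) − 1) = 0.9675·(0.9756 − 1) = -0.0236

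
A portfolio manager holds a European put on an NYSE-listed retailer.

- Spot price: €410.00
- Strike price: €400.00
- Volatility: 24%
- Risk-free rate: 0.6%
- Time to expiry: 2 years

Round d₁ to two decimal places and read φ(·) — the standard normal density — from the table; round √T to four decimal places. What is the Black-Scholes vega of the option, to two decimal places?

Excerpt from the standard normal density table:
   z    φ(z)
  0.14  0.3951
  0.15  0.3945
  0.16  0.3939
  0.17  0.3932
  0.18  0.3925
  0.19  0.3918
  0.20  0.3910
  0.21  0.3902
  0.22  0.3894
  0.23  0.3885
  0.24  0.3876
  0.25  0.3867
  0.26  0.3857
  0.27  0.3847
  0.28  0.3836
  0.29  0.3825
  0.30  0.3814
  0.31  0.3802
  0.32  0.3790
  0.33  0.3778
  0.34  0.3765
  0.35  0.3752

222.42

σ√T = 0.24·√2 = 0.3394
ln(S/K) + (r + σ²/2)T = ln(410/400) + (0.006 + 0.24²/2)·2 = 0.0247 + 0.0696 = 0.0943
d₁ = 0.0943 / 0.3394 = 0.2778 ≈ 0.28
√T = √2 = 1.4142
φ(d₁) = φ(0.28) = 0.3836
vega = S·φ(d₁)·√T = 410·0.3836·1.4142 = 222.4197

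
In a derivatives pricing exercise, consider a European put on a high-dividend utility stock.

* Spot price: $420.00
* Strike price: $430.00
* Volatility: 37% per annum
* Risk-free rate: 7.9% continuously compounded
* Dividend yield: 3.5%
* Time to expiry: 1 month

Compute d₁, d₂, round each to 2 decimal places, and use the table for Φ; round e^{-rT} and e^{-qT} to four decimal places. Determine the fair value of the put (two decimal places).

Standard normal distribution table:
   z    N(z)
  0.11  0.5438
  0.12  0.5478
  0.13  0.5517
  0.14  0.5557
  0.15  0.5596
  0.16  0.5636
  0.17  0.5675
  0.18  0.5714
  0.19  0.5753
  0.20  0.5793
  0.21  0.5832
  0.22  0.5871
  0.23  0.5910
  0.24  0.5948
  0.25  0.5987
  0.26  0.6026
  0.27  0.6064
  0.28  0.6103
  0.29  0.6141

$23.03

T = 0.08333;  σ√T = 0.1068
d₁ = [ln(420/430) + (0.079 − 0.035 + ½·0.37²)·0.08333] / (σ√T) = (-0.0235 + 0.0094) / 0.1068 = -0.1326 ≈ -0.13
d₂ = -0.1326 − 0.1068 = -0.2394 ≈ -0.24
e^(−qT) = e^(−0.035·0.08333) = 0.9971;  e^(−rT) = e^(−0.079·0.08333) = 0.9934
N(−d₂) = N(0.24) = 0.5948;  N(−d₁) = N(0.13) = 0.5517
P = 430·0.9934·0.5948 − 420·0.9971·0.5517 = 254.0760 − 231.0420 = 23.0339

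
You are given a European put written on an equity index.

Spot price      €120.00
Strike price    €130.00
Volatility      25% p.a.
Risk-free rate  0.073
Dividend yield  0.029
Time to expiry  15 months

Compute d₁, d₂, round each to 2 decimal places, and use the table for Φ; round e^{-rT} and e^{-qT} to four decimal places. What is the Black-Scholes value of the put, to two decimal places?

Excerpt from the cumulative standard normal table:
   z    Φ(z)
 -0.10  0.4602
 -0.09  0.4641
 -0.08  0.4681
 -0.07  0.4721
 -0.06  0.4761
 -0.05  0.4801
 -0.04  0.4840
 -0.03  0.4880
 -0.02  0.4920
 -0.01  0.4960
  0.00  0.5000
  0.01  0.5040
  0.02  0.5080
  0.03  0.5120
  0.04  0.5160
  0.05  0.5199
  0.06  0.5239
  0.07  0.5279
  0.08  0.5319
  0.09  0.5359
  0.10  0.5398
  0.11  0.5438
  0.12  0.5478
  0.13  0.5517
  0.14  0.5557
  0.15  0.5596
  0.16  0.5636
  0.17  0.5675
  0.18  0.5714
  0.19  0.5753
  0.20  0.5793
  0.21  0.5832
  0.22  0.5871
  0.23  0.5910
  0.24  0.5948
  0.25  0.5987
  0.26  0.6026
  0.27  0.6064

T = 1.25;  σ√T = 0.2795
d₁ = [ln(120/130) + (0.073 − 0.029 + 0.25²/2)·1.25] / 0.2795 = [-0.0800 + 0.0941] / 0.2795 = 0.0502 which rounds to 0.05
d₂ = d₁ − σ√T = 0.0502 − 0.2795 = -0.2293 which rounds to -0.23
e^(−qT) = e^(−0.029·1.25) = 0.9644;  e^(−rT) = e^(−0.073·1.25) = 0.9128
N(−d₂) = N(0.23) = 0.5910;  N(−d₁) = N(-0.05) = 0.4801
P = 130·0.9128·0.5910 − 120·0.9644·0.4801 = 70.1304 − 55.5610 = 14.5694

€14.57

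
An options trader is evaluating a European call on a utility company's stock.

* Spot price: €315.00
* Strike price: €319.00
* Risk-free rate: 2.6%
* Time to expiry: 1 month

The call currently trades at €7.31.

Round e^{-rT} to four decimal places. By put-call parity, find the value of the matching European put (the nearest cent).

€10.61

exp(−rT) = exp(−0.026·0.08333) = 0.9978
Put-call parity: C − P = S − K·e^(−rT) = 315 − 319·0.9978 = 315 − 318.2982 = -3.2982
P = C − (C − P) = 7.31 − (-3.2982) = 10.6082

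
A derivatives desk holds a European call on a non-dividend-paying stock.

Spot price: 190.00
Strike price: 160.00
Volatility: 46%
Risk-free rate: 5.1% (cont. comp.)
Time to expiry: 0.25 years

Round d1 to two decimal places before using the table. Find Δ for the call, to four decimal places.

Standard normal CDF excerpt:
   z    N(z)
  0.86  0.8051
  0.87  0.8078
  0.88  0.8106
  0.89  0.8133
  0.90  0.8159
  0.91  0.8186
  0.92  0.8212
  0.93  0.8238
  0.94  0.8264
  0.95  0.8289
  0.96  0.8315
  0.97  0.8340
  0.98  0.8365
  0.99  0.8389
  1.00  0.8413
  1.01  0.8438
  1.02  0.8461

0.8212

T = 0.25;  σ√T = 0.2300
d₁ = [ln(190/160) + (0.051 + 0.46²/2)·0.25] / 0.2300 = [0.1719 + 0.0392] / 0.2300 = 0.9176 ≈ 0.92
N(d₁) = N(0.92) = 0.8212
Δ_call = N(d₁) = 0.8212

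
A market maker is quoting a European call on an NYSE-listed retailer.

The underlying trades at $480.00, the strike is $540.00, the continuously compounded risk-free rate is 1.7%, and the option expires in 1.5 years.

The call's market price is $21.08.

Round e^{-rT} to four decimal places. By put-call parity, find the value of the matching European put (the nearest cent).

exp(−rT) = exp(−0.017·1.5) = 0.9748
Put-call parity: C − P = S − K·e^(−rT) = 480 − 540·0.9748 = 480 − 526.3920 = -46.3920
P = C − (C − P) = 21.08 − (-46.3920) = 67.4720

$67.47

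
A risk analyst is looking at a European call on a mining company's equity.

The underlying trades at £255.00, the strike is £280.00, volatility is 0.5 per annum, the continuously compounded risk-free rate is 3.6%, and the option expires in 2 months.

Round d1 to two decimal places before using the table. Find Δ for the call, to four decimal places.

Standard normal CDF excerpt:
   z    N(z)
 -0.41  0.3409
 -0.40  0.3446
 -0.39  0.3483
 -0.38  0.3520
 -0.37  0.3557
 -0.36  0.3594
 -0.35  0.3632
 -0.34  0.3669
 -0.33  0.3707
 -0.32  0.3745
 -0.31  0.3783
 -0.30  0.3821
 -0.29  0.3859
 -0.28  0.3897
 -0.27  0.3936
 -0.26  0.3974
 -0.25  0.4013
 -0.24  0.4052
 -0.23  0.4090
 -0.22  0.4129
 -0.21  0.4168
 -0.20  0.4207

T = 0.1667;  σ√T = 0.2041
ln(S/K) + (r + σ²/2)T = ln(255/280) + (0.036 + 0.5²/2)·0.1667 = -0.0935 + 0.0268 = -0.0667
d₁ = -0.0667 / 0.2041 = -0.3267 which rounds to -0.33
N(d₁) = N(-0.33) = 0.3707
Δ_call = N(d₁) = 0.3707

0.3707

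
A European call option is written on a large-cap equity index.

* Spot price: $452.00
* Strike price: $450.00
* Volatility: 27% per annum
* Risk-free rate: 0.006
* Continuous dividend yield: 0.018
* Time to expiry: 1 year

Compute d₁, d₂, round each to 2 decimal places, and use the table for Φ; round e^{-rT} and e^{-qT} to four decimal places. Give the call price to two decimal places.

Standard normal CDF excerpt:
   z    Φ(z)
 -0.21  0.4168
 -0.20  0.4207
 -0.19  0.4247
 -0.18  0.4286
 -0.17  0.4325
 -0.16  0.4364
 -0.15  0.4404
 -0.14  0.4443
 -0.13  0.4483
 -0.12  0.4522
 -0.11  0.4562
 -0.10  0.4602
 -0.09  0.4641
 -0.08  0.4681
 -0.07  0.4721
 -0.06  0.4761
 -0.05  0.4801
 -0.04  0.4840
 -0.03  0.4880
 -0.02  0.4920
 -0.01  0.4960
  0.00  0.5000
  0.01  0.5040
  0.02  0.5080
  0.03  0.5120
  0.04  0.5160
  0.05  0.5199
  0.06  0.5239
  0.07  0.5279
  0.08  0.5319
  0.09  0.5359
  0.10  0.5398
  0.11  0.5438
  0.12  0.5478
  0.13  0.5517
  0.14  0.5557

$46.22

σ√T = 0.27 × 1.0000 = 0.2700
d₁ = [ln(452/450) + (0.006 − 0.018 + 0.27²/2)·1] / 0.2700 = [0.0044 + 0.0245] / 0.2700 = 0.1070 ≈ 0.11
d₂ = d₁ − σ√T = 0.1070 − 0.2700 = -0.1630 ≈ -0.16
e^(−qT) = e^(−0.018·1) = 0.9822;  e^(−rT) = e^(−0.006·1) = 0.9940
C = 452·0.9822·N(0.11) − 450·0.9940·N(-0.16) = 452·0.9822·0.5438 − 450·0.9940·0.4364 = 241.4224 − 195.2017 = 46.2207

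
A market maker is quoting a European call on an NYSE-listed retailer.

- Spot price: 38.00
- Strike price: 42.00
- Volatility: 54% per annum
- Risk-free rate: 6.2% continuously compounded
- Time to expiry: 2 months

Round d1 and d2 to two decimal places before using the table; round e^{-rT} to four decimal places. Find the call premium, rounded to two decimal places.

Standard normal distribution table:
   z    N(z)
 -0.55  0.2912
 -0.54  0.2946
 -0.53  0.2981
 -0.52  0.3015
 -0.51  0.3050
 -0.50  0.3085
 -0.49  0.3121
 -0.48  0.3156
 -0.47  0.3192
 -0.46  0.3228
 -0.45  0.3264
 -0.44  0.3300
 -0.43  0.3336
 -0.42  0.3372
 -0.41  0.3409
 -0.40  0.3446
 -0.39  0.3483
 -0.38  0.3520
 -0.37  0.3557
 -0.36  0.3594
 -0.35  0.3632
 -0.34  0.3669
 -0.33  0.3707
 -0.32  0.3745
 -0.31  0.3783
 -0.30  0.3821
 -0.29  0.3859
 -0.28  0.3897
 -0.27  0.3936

1.99

T = 0.1667;  σ√T = 0.2205
ln(S/K) + (r + σ²/2)T = ln(38/42) + (0.062 + 0.54²/2)·0.1667 = -0.1001 + 0.0346 = -0.0655
d₁ = -0.0655 / 0.2205 = -0.2969 ⇒ -0.30
d₂ = d₁ − σ√T = -0.2969 − 0.2205 = -0.5173 ⇒ -0.52
e^(−rT) = e^(−0.062·0.1667) = 0.9897
N(d₁) = N(-0.30) = 0.3821;  N(d₂) = N(-0.52) = 0.3015
C = 38·0.3821 − 42·0.9897·0.3015 = 14.5198 − 12.5326 = 1.9872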